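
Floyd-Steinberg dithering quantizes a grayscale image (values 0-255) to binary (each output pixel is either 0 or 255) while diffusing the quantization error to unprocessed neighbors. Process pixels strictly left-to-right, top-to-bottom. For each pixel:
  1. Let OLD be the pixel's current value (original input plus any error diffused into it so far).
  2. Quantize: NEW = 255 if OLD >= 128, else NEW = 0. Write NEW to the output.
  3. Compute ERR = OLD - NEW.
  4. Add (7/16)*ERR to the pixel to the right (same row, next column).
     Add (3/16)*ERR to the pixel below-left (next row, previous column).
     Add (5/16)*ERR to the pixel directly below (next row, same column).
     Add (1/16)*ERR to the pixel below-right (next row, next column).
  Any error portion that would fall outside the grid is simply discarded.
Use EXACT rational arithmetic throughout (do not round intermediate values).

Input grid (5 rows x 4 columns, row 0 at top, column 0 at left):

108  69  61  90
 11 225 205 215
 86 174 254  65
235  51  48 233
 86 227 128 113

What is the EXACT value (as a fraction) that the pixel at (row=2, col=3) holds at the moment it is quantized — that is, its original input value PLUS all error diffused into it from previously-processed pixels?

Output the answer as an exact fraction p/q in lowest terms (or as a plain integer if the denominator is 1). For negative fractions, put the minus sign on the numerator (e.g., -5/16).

Answer: 311939605/8388608

Derivation:
(0,0): OLD=108 → NEW=0, ERR=108
(0,1): OLD=465/4 → NEW=0, ERR=465/4
(0,2): OLD=7159/64 → NEW=0, ERR=7159/64
(0,3): OLD=142273/1024 → NEW=255, ERR=-118847/1024
(1,0): OLD=4259/64 → NEW=0, ERR=4259/64
(1,1): OLD=162901/512 → NEW=255, ERR=32341/512
(1,2): OLD=4146713/16384 → NEW=255, ERR=-31207/16384
(1,3): OLD=48467455/262144 → NEW=255, ERR=-18379265/262144
(2,0): OLD=971895/8192 → NEW=0, ERR=971895/8192
(2,1): OLD=65390829/262144 → NEW=255, ERR=-1455891/262144
(2,2): OLD=126760777/524288 → NEW=255, ERR=-6932663/524288
(2,3): OLD=311939605/8388608 → NEW=0, ERR=311939605/8388608
Target (2,3): original=65, with diffused error = 311939605/8388608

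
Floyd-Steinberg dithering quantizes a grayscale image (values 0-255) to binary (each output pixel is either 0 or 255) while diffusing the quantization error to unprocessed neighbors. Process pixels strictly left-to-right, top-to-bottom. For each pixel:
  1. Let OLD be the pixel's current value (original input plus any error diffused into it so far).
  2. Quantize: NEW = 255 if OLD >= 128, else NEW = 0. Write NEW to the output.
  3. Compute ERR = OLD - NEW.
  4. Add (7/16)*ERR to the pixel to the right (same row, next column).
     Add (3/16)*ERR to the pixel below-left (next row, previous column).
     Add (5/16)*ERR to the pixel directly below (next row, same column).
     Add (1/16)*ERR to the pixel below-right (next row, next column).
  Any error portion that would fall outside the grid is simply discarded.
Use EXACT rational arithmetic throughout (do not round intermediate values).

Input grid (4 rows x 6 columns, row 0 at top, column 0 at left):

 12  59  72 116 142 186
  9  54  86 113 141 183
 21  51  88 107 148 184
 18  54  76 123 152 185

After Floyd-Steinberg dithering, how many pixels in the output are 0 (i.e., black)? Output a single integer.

(0,0): OLD=12 → NEW=0, ERR=12
(0,1): OLD=257/4 → NEW=0, ERR=257/4
(0,2): OLD=6407/64 → NEW=0, ERR=6407/64
(0,3): OLD=163633/1024 → NEW=255, ERR=-97487/1024
(0,4): OLD=1644119/16384 → NEW=0, ERR=1644119/16384
(0,5): OLD=60267617/262144 → NEW=255, ERR=-6579103/262144
(1,0): OLD=1587/64 → NEW=0, ERR=1587/64
(1,1): OLD=53477/512 → NEW=0, ERR=53477/512
(1,2): OLD=2443593/16384 → NEW=255, ERR=-1734327/16384
(1,3): OLD=4063893/65536 → NEW=0, ERR=4063893/65536
(1,4): OLD=792021407/4194304 → NEW=255, ERR=-277526113/4194304
(1,5): OLD=10232805545/67108864 → NEW=255, ERR=-6879954775/67108864
(2,0): OLD=395943/8192 → NEW=0, ERR=395943/8192
(2,1): OLD=22672157/262144 → NEW=0, ERR=22672157/262144
(2,2): OLD=465204631/4194304 → NEW=0, ERR=465204631/4194304
(2,3): OLD=5230480287/33554432 → NEW=255, ERR=-3325899873/33554432
(2,4): OLD=73670664797/1073741824 → NEW=0, ERR=73670664797/1073741824
(2,5): OLD=3055347516507/17179869184 → NEW=255, ERR=-1325519125413/17179869184
(3,0): OLD=206864823/4194304 → NEW=0, ERR=206864823/4194304
(3,1): OLD=4242020843/33554432 → NEW=0, ERR=4242020843/33554432
(3,2): OLD=41014428465/268435456 → NEW=255, ERR=-27436612815/268435456
(3,3): OLD=1152859151059/17179869184 → NEW=0, ERR=1152859151059/17179869184
(3,4): OLD=25032845492723/137438953472 → NEW=255, ERR=-10014087642637/137438953472
(3,5): OLD=293129768856157/2199023255552 → NEW=255, ERR=-267621161309603/2199023255552
Output grid:
  Row 0: ...#.#  (4 black, running=4)
  Row 1: ..#.##  (3 black, running=7)
  Row 2: ...#.#  (4 black, running=11)
  Row 3: ..#.##  (3 black, running=14)

Answer: 14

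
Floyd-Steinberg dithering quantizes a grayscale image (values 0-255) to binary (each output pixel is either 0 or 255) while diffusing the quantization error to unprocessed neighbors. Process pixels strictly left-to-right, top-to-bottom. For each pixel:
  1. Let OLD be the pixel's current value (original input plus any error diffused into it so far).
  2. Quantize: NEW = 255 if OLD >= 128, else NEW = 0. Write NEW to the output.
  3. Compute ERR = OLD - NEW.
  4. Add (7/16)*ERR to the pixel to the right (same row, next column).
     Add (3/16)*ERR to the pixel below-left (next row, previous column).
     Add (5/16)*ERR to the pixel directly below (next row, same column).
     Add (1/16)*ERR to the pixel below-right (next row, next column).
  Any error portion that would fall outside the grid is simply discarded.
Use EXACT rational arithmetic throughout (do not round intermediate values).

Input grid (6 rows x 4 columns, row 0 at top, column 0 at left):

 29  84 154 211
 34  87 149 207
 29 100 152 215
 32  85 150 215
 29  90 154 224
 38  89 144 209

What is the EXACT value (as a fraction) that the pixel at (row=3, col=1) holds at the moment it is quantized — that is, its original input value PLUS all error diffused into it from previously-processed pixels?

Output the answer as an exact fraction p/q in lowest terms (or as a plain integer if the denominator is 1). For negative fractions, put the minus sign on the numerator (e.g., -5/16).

(0,0): OLD=29 → NEW=0, ERR=29
(0,1): OLD=1547/16 → NEW=0, ERR=1547/16
(0,2): OLD=50253/256 → NEW=255, ERR=-15027/256
(0,3): OLD=759067/4096 → NEW=255, ERR=-285413/4096
(1,0): OLD=15665/256 → NEW=0, ERR=15665/256
(1,1): OLD=276055/2048 → NEW=255, ERR=-246185/2048
(1,2): OLD=4655907/65536 → NEW=0, ERR=4655907/65536
(1,3): OLD=222966629/1048576 → NEW=255, ERR=-44420251/1048576
(2,0): OLD=838317/32768 → NEW=0, ERR=838317/32768
(2,1): OLD=95182399/1048576 → NEW=0, ERR=95182399/1048576
(2,2): OLD=416197339/2097152 → NEW=255, ERR=-118576421/2097152
(2,3): OLD=6088954447/33554432 → NEW=255, ERR=-2467425713/33554432
(3,0): OLD=956548829/16777216 → NEW=0, ERR=956548829/16777216
(3,1): OLD=34710831683/268435456 → NEW=255, ERR=-33740209597/268435456
Target (3,1): original=85, with diffused error = 34710831683/268435456

Answer: 34710831683/268435456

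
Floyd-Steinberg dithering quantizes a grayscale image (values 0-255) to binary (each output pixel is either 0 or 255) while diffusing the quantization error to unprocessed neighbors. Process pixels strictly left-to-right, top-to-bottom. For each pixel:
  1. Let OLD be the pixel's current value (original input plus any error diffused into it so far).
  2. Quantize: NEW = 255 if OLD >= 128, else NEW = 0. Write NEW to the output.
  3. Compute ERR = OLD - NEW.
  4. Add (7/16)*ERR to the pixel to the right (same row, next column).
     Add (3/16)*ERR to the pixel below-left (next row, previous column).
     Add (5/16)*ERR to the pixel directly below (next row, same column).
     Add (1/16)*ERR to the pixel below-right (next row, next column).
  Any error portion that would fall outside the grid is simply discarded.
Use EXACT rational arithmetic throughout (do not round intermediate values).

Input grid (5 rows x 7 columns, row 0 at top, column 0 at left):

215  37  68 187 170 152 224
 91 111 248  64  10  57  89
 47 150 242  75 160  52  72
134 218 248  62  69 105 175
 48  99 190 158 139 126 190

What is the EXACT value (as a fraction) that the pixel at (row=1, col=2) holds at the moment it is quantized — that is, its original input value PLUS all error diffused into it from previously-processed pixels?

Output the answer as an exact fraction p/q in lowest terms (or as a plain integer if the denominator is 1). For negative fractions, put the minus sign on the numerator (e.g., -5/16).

Answer: 1861535/8192

Derivation:
(0,0): OLD=215 → NEW=255, ERR=-40
(0,1): OLD=39/2 → NEW=0, ERR=39/2
(0,2): OLD=2449/32 → NEW=0, ERR=2449/32
(0,3): OLD=112887/512 → NEW=255, ERR=-17673/512
(0,4): OLD=1268929/8192 → NEW=255, ERR=-820031/8192
(0,5): OLD=14182727/131072 → NEW=0, ERR=14182727/131072
(0,6): OLD=569041137/2097152 → NEW=255, ERR=34267377/2097152
(1,0): OLD=2629/32 → NEW=0, ERR=2629/32
(1,1): OLD=42211/256 → NEW=255, ERR=-23069/256
(1,2): OLD=1861535/8192 → NEW=255, ERR=-227425/8192
Target (1,2): original=248, with diffused error = 1861535/8192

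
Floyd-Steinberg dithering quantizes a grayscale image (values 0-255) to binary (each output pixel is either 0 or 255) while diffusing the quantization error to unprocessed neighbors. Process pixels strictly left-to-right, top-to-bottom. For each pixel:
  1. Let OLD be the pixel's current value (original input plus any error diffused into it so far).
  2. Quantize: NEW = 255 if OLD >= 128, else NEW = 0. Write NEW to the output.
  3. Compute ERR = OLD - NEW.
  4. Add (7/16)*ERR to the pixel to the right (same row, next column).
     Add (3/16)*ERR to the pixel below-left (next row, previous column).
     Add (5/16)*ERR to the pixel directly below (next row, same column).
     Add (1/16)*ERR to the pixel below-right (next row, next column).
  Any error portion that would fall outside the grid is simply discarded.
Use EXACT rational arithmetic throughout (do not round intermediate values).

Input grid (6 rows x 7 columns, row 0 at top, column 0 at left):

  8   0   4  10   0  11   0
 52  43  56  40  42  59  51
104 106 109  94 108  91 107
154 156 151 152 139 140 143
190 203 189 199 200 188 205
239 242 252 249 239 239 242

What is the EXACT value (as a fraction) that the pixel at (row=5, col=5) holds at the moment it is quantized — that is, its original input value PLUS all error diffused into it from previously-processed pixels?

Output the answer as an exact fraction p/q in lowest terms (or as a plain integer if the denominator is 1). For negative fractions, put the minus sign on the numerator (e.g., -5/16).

Answer: 2619599182183321619/18014398509481984

Derivation:
(0,0): OLD=8 → NEW=0, ERR=8
(0,1): OLD=7/2 → NEW=0, ERR=7/2
(0,2): OLD=177/32 → NEW=0, ERR=177/32
(0,3): OLD=6359/512 → NEW=0, ERR=6359/512
(0,4): OLD=44513/8192 → NEW=0, ERR=44513/8192
(0,5): OLD=1753383/131072 → NEW=0, ERR=1753383/131072
(0,6): OLD=12273681/2097152 → NEW=0, ERR=12273681/2097152
(1,0): OLD=1765/32 → NEW=0, ERR=1765/32
(1,1): OLD=17859/256 → NEW=0, ERR=17859/256
(1,2): OLD=743807/8192 → NEW=0, ERR=743807/8192
(1,3): OLD=2784275/32768 → NEW=0, ERR=2784275/32768
(1,4): OLD=176489177/2097152 → NEW=0, ERR=176489177/2097152
(1,5): OLD=1701811369/16777216 → NEW=0, ERR=1701811369/16777216
(1,6): OLD=26318268103/268435456 → NEW=0, ERR=26318268103/268435456
(2,0): OLD=550161/4096 → NEW=255, ERR=-494319/4096
(2,1): OLD=12513867/131072 → NEW=0, ERR=12513867/131072
(2,2): OLD=418246305/2097152 → NEW=255, ERR=-116527455/2097152
(2,3): OLD=1974637273/16777216 → NEW=0, ERR=1974637273/16777216
(2,4): OLD=28202020073/134217728 → NEW=255, ERR=-6023500567/134217728
(2,5): OLD=544203344483/4294967296 → NEW=0, ERR=544203344483/4294967296
(2,6): OLD=13703532580837/68719476736 → NEW=255, ERR=-3819933986843/68719476736
(3,0): OLD=281411969/2097152 → NEW=255, ERR=-253361791/2097152
(3,1): OLD=1929697261/16777216 → NEW=0, ERR=1929697261/16777216
(3,2): OLD=28453111639/134217728 → NEW=255, ERR=-5772409001/134217728
(3,3): OLD=84866970897/536870912 → NEW=255, ERR=-52035111663/536870912
(3,4): OLD=7812398097793/68719476736 → NEW=0, ERR=7812398097793/68719476736
(3,5): OLD=118805423940499/549755813888 → NEW=255, ERR=-21382308600941/549755813888
(3,6): OLD=1025025810589261/8796093022208 → NEW=0, ERR=1025025810589261/8796093022208
(4,0): OLD=46657356783/268435456 → NEW=255, ERR=-21793684497/268435456
(4,1): OLD=806633587235/4294967296 → NEW=255, ERR=-288583073245/4294967296
(4,2): OLD=9289473969133/68719476736 → NEW=255, ERR=-8233992598547/68719476736
(4,3): OLD=74172057579071/549755813888 → NEW=255, ERR=-66015674962369/549755813888
(4,4): OLD=746086961735501/4398046511104 → NEW=255, ERR=-375414898596019/4398046511104
(4,5): OLD=23567318930667405/140737488355328 → NEW=255, ERR=-12320740599941235/140737488355328
(4,6): OLD=451901971451187179/2251799813685248 → NEW=255, ERR=-122306981038551061/2251799813685248
(5,0): OLD=13814710960409/68719476736 → NEW=255, ERR=-3708755607271/68719476736
(5,1): OLD=93376358892211/549755813888 → NEW=255, ERR=-46811373649229/549755813888
(5,2): OLD=662295231923733/4398046511104 → NEW=255, ERR=-459206628407787/4398046511104
(5,3): OLD=5006761840397001/35184372088832 → NEW=255, ERR=-3965253042255159/35184372088832
(5,4): OLD=313224451922076611/2251799813685248 → NEW=255, ERR=-260984500567661629/2251799813685248
(5,5): OLD=2619599182183321619/18014398509481984 → NEW=255, ERR=-1974072437734584301/18014398509481984
Target (5,5): original=239, with diffused error = 2619599182183321619/18014398509481984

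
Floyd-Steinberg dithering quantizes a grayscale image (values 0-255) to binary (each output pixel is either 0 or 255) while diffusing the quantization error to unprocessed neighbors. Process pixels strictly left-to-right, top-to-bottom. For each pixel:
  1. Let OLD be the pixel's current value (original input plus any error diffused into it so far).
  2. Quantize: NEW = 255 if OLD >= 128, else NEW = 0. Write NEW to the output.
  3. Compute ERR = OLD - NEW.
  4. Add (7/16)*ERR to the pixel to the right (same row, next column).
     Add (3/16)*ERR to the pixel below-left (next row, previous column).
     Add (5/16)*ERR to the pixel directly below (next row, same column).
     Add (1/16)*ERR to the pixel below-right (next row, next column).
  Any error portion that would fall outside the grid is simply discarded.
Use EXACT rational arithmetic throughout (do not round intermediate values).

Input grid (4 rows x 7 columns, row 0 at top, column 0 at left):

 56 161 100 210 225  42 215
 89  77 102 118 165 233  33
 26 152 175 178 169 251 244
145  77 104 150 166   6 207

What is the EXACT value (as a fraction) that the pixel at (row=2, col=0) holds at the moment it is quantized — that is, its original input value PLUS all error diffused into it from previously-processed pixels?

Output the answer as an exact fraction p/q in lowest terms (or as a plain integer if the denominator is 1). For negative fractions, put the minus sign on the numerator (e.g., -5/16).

(0,0): OLD=56 → NEW=0, ERR=56
(0,1): OLD=371/2 → NEW=255, ERR=-139/2
(0,2): OLD=2227/32 → NEW=0, ERR=2227/32
(0,3): OLD=123109/512 → NEW=255, ERR=-7451/512
(0,4): OLD=1791043/8192 → NEW=255, ERR=-297917/8192
(0,5): OLD=3419605/131072 → NEW=0, ERR=3419605/131072
(0,6): OLD=474824915/2097152 → NEW=255, ERR=-59948845/2097152
(1,0): OLD=2991/32 → NEW=0, ERR=2991/32
(1,1): OLD=28857/256 → NEW=0, ERR=28857/256
(1,2): OLD=1359805/8192 → NEW=255, ERR=-729155/8192
(1,3): OLD=2360673/32768 → NEW=0, ERR=2360673/32768
(1,4): OLD=396646923/2097152 → NEW=255, ERR=-138126837/2097152
(1,5): OLD=3434374955/16777216 → NEW=255, ERR=-843815125/16777216
(1,6): OLD=991419813/268435456 → NEW=0, ERR=991419813/268435456
(2,0): OLD=312707/4096 → NEW=0, ERR=312707/4096
Target (2,0): original=26, with diffused error = 312707/4096

Answer: 312707/4096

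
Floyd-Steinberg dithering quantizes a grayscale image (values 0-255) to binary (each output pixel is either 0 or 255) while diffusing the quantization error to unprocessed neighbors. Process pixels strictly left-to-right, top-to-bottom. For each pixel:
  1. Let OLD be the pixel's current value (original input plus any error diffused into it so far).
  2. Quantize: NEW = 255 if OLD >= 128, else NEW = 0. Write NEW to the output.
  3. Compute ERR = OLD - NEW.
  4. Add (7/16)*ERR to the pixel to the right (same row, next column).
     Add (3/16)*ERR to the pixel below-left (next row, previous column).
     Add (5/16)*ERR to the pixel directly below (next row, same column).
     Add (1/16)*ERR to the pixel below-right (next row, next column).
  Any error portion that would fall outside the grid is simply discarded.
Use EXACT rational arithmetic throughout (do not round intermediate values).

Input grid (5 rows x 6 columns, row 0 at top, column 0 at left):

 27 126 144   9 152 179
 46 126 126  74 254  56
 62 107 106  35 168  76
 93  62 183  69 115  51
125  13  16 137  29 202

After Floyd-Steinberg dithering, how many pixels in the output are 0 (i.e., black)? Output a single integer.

Answer: 18

Derivation:
(0,0): OLD=27 → NEW=0, ERR=27
(0,1): OLD=2205/16 → NEW=255, ERR=-1875/16
(0,2): OLD=23739/256 → NEW=0, ERR=23739/256
(0,3): OLD=203037/4096 → NEW=0, ERR=203037/4096
(0,4): OLD=11382731/65536 → NEW=255, ERR=-5328949/65536
(0,5): OLD=150392461/1048576 → NEW=255, ERR=-116994419/1048576
(1,0): OLD=8311/256 → NEW=0, ERR=8311/256
(1,1): OLD=251201/2048 → NEW=0, ERR=251201/2048
(1,2): OLD=13802581/65536 → NEW=255, ERR=-2909099/65536
(1,3): OLD=15891057/262144 → NEW=0, ERR=15891057/262144
(1,4): OLD=3981040755/16777216 → NEW=255, ERR=-297149325/16777216
(1,5): OLD=2228575797/268435456 → NEW=0, ERR=2228575797/268435456
(2,0): OLD=3117659/32768 → NEW=0, ERR=3117659/32768
(2,1): OLD=189437337/1048576 → NEW=255, ERR=-77949543/1048576
(2,2): OLD=1319317771/16777216 → NEW=0, ERR=1319317771/16777216
(2,3): OLD=11039713139/134217728 → NEW=0, ERR=11039713139/134217728
(2,4): OLD=875296713433/4294967296 → NEW=255, ERR=-219919947047/4294967296
(2,5): OLD=3785456439167/68719476736 → NEW=0, ERR=3785456439167/68719476736
(3,0): OLD=1825257899/16777216 → NEW=0, ERR=1825257899/16777216
(3,1): OLD=14369017423/134217728 → NEW=0, ERR=14369017423/134217728
(3,2): OLD=284743469149/1073741824 → NEW=255, ERR=10939304029/1073741824
(3,3): OLD=6492284018071/68719476736 → NEW=0, ERR=6492284018071/68719476736
(3,4): OLD=85652466000823/549755813888 → NEW=255, ERR=-54535266540617/549755813888
(3,5): OLD=190122382692953/8796093022208 → NEW=0, ERR=190122382692953/8796093022208
(4,0): OLD=384552824229/2147483648 → NEW=255, ERR=-163055506011/2147483648
(4,1): OLD=754078285793/34359738368 → NEW=0, ERR=754078285793/34359738368
(4,2): OLD=58483648309587/1099511627776 → NEW=0, ERR=58483648309587/1099511627776
(4,3): OLD=3022887995779775/17592186044416 → NEW=255, ERR=-1463119445546305/17592186044416
(4,4): OLD=-8001945435929937/281474976710656 → NEW=0, ERR=-8001945435929937/281474976710656
(4,5): OLD=856211031439407209/4503599627370496 → NEW=255, ERR=-292206873540069271/4503599627370496
Output grid:
  Row 0: .#..##  (3 black, running=3)
  Row 1: ..#.#.  (4 black, running=7)
  Row 2: .#..#.  (4 black, running=11)
  Row 3: ..#.#.  (4 black, running=15)
  Row 4: #..#.#  (3 black, running=18)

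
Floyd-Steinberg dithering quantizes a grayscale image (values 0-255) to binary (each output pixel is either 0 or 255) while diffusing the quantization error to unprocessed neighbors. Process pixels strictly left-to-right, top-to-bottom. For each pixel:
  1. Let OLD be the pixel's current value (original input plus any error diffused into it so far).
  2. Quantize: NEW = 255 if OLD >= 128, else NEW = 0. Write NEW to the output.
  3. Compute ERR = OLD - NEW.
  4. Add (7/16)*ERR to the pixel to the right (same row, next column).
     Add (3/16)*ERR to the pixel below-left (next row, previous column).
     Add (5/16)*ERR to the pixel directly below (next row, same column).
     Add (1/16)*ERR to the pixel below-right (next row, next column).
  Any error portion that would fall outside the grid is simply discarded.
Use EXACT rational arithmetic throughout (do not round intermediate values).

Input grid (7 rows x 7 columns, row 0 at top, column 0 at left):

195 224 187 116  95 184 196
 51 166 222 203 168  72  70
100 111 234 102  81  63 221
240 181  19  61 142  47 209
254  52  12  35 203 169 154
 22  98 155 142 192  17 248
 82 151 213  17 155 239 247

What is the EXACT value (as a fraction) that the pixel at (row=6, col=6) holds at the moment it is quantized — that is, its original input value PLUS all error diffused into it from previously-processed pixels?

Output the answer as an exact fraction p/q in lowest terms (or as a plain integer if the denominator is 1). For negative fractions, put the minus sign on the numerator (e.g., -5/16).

Answer: 28617217524935345445157/147573952589676412928

Derivation:
(0,0): OLD=195 → NEW=255, ERR=-60
(0,1): OLD=791/4 → NEW=255, ERR=-229/4
(0,2): OLD=10365/64 → NEW=255, ERR=-5955/64
(0,3): OLD=77099/1024 → NEW=0, ERR=77099/1024
(0,4): OLD=2096173/16384 → NEW=0, ERR=2096173/16384
(0,5): OLD=62907707/262144 → NEW=255, ERR=-3939013/262144
(0,6): OLD=794510493/4194304 → NEW=255, ERR=-275037027/4194304
(1,0): OLD=1377/64 → NEW=0, ERR=1377/64
(1,1): OLD=69799/512 → NEW=255, ERR=-60761/512
(1,2): OLD=2482867/16384 → NEW=255, ERR=-1695053/16384
(1,3): OLD=13070455/65536 → NEW=255, ERR=-3641225/65536
(1,4): OLD=778302917/4194304 → NEW=255, ERR=-291244603/4194304
(1,5): OLD=1094757077/33554432 → NEW=0, ERR=1094757077/33554432
(1,6): OLD=33738588635/536870912 → NEW=0, ERR=33738588635/536870912
(2,0): OLD=691997/8192 → NEW=0, ERR=691997/8192
(2,1): OLD=24331535/262144 → NEW=0, ERR=24331535/262144
(2,2): OLD=941379309/4194304 → NEW=255, ERR=-128168211/4194304
(2,3): OLD=1737533637/33554432 → NEW=0, ERR=1737533637/33554432
(2,4): OLD=22709729621/268435456 → NEW=0, ERR=22709729621/268435456
(2,5): OLD=1010619116871/8589934592 → NEW=0, ERR=1010619116871/8589934592
(2,6): OLD=40427687437921/137438953472 → NEW=255, ERR=5380754302561/137438953472
(3,0): OLD=1190347085/4194304 → NEW=255, ERR=120799565/4194304
(3,1): OLD=7454310985/33554432 → NEW=255, ERR=-1102069175/33554432
(3,2): OLD=2843186027/268435456 → NEW=0, ERR=2843186027/268435456
(3,3): OLD=102830769021/1073741824 → NEW=0, ERR=102830769021/1073741824
(3,4): OLD=32385077159245/137438953472 → NEW=255, ERR=-2661855976115/137438953472
(3,5): OLD=96670137500727/1099511627776 → NEW=0, ERR=96670137500727/1099511627776
(3,6): OLD=4698047264849961/17592186044416 → NEW=255, ERR=212039823523881/17592186044416
(4,0): OLD=137890986723/536870912 → NEW=255, ERR=988904163/536870912
(4,1): OLD=397954854407/8589934592 → NEW=0, ERR=397954854407/8589934592
(4,2): OLD=7075669934537/137438953472 → NEW=0, ERR=7075669934537/137438953472
(4,3): OLD=92888669488499/1099511627776 → NEW=0, ERR=92888669488499/1099511627776
(4,4): OLD=2255134667185513/8796093022208 → NEW=255, ERR=12130946522473/8796093022208
(4,5): OLD=55768117221102569/281474976710656 → NEW=255, ERR=-16008001840114711/281474976710656
(4,6): OLD=623209070816349999/4503599627370496 → NEW=255, ERR=-525208834163126481/4503599627370496
(5,0): OLD=4296633872645/137438953472 → NEW=0, ERR=4296633872645/137438953472
(5,1): OLD=149448636887255/1099511627776 → NEW=255, ERR=-130926828195625/1099511627776
(5,2): OLD=1211466033363089/8796093022208 → NEW=255, ERR=-1031537687299951/8796093022208
(5,3): OLD=8484371015137333/70368744177664 → NEW=0, ERR=8484371015137333/70368744177664
(5,4): OLD=1079949962191287847/4503599627370496 → NEW=255, ERR=-68467942788188633/4503599627370496
(5,5): OLD=-1052176052975797833/36028797018963968 → NEW=0, ERR=-1052176052975797833/36028797018963968
(5,6): OLD=112539656598358697945/576460752303423488 → NEW=255, ERR=-34457835239014291495/576460752303423488
(6,0): OLD=1221644125961037/17592186044416 → NEW=0, ERR=1221644125961037/17592186044416
(6,1): OLD=34940827121285169/281474976710656 → NEW=0, ERR=34940827121285169/281474976710656
(6,2): OLD=1107101664674487667/4503599627370496 → NEW=255, ERR=-41316240304988813/4503599627370496
(6,3): OLD=1458606508545829485/36028797018963968 → NEW=0, ERR=1458606508545829485/36028797018963968
(6,4): OLD=12251301782018352839/72057594037927936 → NEW=255, ERR=-6123384697653270841/72057594037927936
(6,5): OLD=1665164887107713404867/9223372036854775808 → NEW=255, ERR=-686794982290254426173/9223372036854775808
(6,6): OLD=28617217524935345445157/147573952589676412928 → NEW=255, ERR=-9014140385432139851483/147573952589676412928
Target (6,6): original=247, with diffused error = 28617217524935345445157/147573952589676412928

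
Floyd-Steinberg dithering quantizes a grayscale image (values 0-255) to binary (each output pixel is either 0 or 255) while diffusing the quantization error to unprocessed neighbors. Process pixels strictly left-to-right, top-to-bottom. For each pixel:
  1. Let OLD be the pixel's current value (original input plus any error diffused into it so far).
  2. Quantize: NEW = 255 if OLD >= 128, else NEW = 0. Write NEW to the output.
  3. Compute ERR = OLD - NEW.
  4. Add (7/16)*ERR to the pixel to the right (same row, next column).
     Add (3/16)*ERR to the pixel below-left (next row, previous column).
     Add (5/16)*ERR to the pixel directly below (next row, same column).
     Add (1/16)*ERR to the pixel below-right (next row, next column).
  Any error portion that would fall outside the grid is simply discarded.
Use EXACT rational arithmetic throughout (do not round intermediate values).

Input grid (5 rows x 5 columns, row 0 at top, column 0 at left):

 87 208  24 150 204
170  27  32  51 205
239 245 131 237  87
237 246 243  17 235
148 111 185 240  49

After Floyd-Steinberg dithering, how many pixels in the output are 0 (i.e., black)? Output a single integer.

Answer: 10

Derivation:
(0,0): OLD=87 → NEW=0, ERR=87
(0,1): OLD=3937/16 → NEW=255, ERR=-143/16
(0,2): OLD=5143/256 → NEW=0, ERR=5143/256
(0,3): OLD=650401/4096 → NEW=255, ERR=-394079/4096
(0,4): OLD=10610791/65536 → NEW=255, ERR=-6100889/65536
(1,0): OLD=50051/256 → NEW=255, ERR=-15229/256
(1,1): OLD=15125/2048 → NEW=0, ERR=15125/2048
(1,2): OLD=1501497/65536 → NEW=0, ERR=1501497/65536
(1,3): OLD=3868869/262144 → NEW=0, ERR=3868869/262144
(1,4): OLD=739675567/4194304 → NEW=255, ERR=-329871953/4194304
(2,0): OLD=7267767/32768 → NEW=255, ERR=-1088073/32768
(2,1): OLD=244693965/1048576 → NEW=255, ERR=-22692915/1048576
(2,2): OLD=2213255079/16777216 → NEW=255, ERR=-2064935001/16777216
(2,3): OLD=46828615941/268435456 → NEW=255, ERR=-21622425339/268435456
(2,4): OLD=120707874275/4294967296 → NEW=0, ERR=120707874275/4294967296
(3,0): OLD=3734029767/16777216 → NEW=255, ERR=-544160313/16777216
(3,1): OLD=26829334203/134217728 → NEW=255, ERR=-7396186437/134217728
(3,2): OLD=704258980473/4294967296 → NEW=255, ERR=-390957680007/4294967296
(3,3): OLD=-433095802511/8589934592 → NEW=0, ERR=-433095802511/8589934592
(3,4): OLD=29781644580245/137438953472 → NEW=255, ERR=-5265288555115/137438953472
(4,0): OLD=273872608073/2147483648 → NEW=0, ERR=273872608073/2147483648
(4,1): OLD=8966510520649/68719476736 → NEW=255, ERR=-8556956047031/68719476736
(4,2): OLD=98053197692775/1099511627776 → NEW=0, ERR=98053197692775/1099511627776
(4,3): OLD=4404863629497673/17592186044416 → NEW=255, ERR=-81143811828407/17592186044416
(4,4): OLD=8967502297207167/281474976710656 → NEW=0, ERR=8967502297207167/281474976710656
Output grid:
  Row 0: .#.##  (2 black, running=2)
  Row 1: #...#  (3 black, running=5)
  Row 2: ####.  (1 black, running=6)
  Row 3: ###.#  (1 black, running=7)
  Row 4: .#.#.  (3 black, running=10)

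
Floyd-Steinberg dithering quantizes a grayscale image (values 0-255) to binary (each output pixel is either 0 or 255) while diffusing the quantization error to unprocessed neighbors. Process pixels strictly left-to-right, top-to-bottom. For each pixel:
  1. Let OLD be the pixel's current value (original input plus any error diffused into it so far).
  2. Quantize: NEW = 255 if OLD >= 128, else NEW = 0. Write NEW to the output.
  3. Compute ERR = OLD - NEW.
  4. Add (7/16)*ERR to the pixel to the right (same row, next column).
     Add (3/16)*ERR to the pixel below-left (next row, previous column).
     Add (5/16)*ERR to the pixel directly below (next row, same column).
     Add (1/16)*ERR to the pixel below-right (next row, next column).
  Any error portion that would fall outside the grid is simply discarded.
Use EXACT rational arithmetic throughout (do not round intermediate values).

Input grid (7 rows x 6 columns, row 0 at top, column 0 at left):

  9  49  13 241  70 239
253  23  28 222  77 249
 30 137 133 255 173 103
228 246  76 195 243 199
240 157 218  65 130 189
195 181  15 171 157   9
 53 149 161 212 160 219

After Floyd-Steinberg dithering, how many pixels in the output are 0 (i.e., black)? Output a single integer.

Answer: 18

Derivation:
(0,0): OLD=9 → NEW=0, ERR=9
(0,1): OLD=847/16 → NEW=0, ERR=847/16
(0,2): OLD=9257/256 → NEW=0, ERR=9257/256
(0,3): OLD=1051935/4096 → NEW=255, ERR=7455/4096
(0,4): OLD=4639705/65536 → NEW=0, ERR=4639705/65536
(0,5): OLD=283087599/1048576 → NEW=255, ERR=15700719/1048576
(1,0): OLD=68029/256 → NEW=255, ERR=2749/256
(1,1): OLD=105643/2048 → NEW=0, ERR=105643/2048
(1,2): OLD=4293767/65536 → NEW=0, ERR=4293767/65536
(1,3): OLD=69931387/262144 → NEW=255, ERR=3084667/262144
(1,4): OLD=1798403345/16777216 → NEW=0, ERR=1798403345/16777216
(1,5): OLD=81873073959/268435456 → NEW=255, ERR=13422032679/268435456
(2,0): OLD=1409929/32768 → NEW=0, ERR=1409929/32768
(2,1): OLD=193881843/1048576 → NEW=255, ERR=-73505037/1048576
(2,2): OLD=2151441049/16777216 → NEW=255, ERR=-2126749031/16777216
(2,3): OLD=30522652945/134217728 → NEW=255, ERR=-3702867695/134217728
(2,4): OLD=878486259123/4294967296 → NEW=255, ERR=-216730401357/4294967296
(2,5): OLD=7095147164949/68719476736 → NEW=0, ERR=7095147164949/68719476736
(3,0): OLD=3830278777/16777216 → NEW=255, ERR=-447911303/16777216
(3,1): OLD=25680488325/134217728 → NEW=255, ERR=-8545032315/134217728
(3,2): OLD=-1096839009/1073741824 → NEW=0, ERR=-1096839009/1073741824
(3,3): OLD=11582488684061/68719476736 → NEW=255, ERR=-5940977883619/68719476736
(3,4): OLD=113822810745341/549755813888 → NEW=255, ERR=-26364921796099/549755813888
(3,5): OLD=1821932454070963/8796093022208 → NEW=255, ERR=-421071266592077/8796093022208
(4,0): OLD=471844526455/2147483648 → NEW=255, ERR=-75763803785/2147483648
(4,1): OLD=4116616031243/34359738368 → NEW=0, ERR=4116616031243/34359738368
(4,2): OLD=274777180613553/1099511627776 → NEW=255, ERR=-5598284469327/1099511627776
(4,3): OLD=469713176990421/17592186044416 → NEW=0, ERR=469713176990421/17592186044416
(4,4): OLD=31614033786183461/281474976710656 → NEW=0, ERR=31614033786183461/281474976710656
(4,5): OLD=991608323461972963/4503599627370496 → NEW=255, ERR=-156809581517503517/4503599627370496
(5,0): OLD=113491127499089/549755813888 → NEW=255, ERR=-26696605042351/549755813888
(5,1): OLD=3413505847499361/17592186044416 → NEW=255, ERR=-1072501593826719/17592186044416
(5,2): OLD=-108201162352837/140737488355328 → NEW=0, ERR=-108201162352837/140737488355328
(5,3): OLD=899586714701051449/4503599627370496 → NEW=255, ERR=-248831190278425031/4503599627370496
(5,4): OLD=1468770557957178105/9007199254740992 → NEW=255, ERR=-828065252001774855/9007199254740992
(5,5): OLD=-5055866805346885555/144115188075855872 → NEW=0, ERR=-5055866805346885555/144115188075855872
(6,0): OLD=7429212177408451/281474976710656 → NEW=0, ERR=7429212177408451/281474976710656
(6,1): OLD=622922833458124807/4503599627370496 → NEW=255, ERR=-525495071521351673/4503599627370496
(6,2): OLD=1721110243656391727/18014398509481984 → NEW=0, ERR=1721110243656391727/18014398509481984
(6,3): OLD=63193746383397318931/288230376151711744 → NEW=255, ERR=-10304999535289175789/288230376151711744
(6,4): OLD=486983928871173342003/4611686018427387904 → NEW=0, ERR=486983928871173342003/4611686018427387904
(6,5): OLD=18335327212787370195077/73786976294838206464 → NEW=255, ERR=-480351742396372453243/73786976294838206464
Output grid:
  Row 0: ...#.#  (4 black, running=4)
  Row 1: #..#.#  (3 black, running=7)
  Row 2: .####.  (2 black, running=9)
  Row 3: ##.###  (1 black, running=10)
  Row 4: #.#..#  (3 black, running=13)
  Row 5: ##.##.  (2 black, running=15)
  Row 6: .#.#.#  (3 black, running=18)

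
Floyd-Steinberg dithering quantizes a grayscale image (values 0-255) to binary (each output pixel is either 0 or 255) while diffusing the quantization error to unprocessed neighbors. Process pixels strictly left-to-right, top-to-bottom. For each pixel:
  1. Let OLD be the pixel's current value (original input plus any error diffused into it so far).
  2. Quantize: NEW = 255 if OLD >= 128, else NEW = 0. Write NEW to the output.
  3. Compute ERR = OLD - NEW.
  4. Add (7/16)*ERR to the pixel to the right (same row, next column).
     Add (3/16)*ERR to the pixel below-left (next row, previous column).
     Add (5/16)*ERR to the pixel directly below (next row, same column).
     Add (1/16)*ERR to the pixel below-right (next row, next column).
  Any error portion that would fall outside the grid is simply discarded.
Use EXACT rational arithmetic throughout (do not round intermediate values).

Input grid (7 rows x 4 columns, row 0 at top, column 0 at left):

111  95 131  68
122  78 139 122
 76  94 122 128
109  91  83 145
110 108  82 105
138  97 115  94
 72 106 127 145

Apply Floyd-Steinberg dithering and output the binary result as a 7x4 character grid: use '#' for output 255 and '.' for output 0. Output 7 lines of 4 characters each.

Answer: .#..
#.##
...#
#.#.
.#..
#.#.
..#.

Derivation:
(0,0): OLD=111 → NEW=0, ERR=111
(0,1): OLD=2297/16 → NEW=255, ERR=-1783/16
(0,2): OLD=21055/256 → NEW=0, ERR=21055/256
(0,3): OLD=425913/4096 → NEW=0, ERR=425913/4096
(1,0): OLD=34763/256 → NEW=255, ERR=-30517/256
(1,1): OLD=27405/2048 → NEW=0, ERR=27405/2048
(1,2): OLD=11998865/65536 → NEW=255, ERR=-4712815/65536
(1,3): OLD=134399687/1048576 → NEW=255, ERR=-132987193/1048576
(2,0): OLD=1351903/32768 → NEW=0, ERR=1351903/32768
(2,1): OLD=99926789/1048576 → NEW=0, ERR=99926789/1048576
(2,2): OLD=248044057/2097152 → NEW=0, ERR=248044057/2097152
(2,3): OLD=4550593685/33554432 → NEW=255, ERR=-4005786475/33554432
(3,0): OLD=2344801391/16777216 → NEW=255, ERR=-1933388689/16777216
(3,1): OLD=25533280497/268435456 → NEW=0, ERR=25533280497/268435456
(3,2): OLD=623405828111/4294967296 → NEW=255, ERR=-471810832369/4294967296
(3,3): OLD=4605939184873/68719476736 → NEW=0, ERR=4605939184873/68719476736
(4,0): OLD=394375148931/4294967296 → NEW=0, ERR=394375148931/4294967296
(4,1): OLD=5157305984137/34359738368 → NEW=255, ERR=-3604427299703/34359738368
(4,2): OLD=22307442054121/1099511627776 → NEW=0, ERR=22307442054121/1099511627776
(4,3): OLD=2251023190745903/17592186044416 → NEW=0, ERR=2251023190745903/17592186044416
(5,0): OLD=80828026374675/549755813888 → NEW=255, ERR=-59359706166765/549755813888
(5,1): OLD=466580156309861/17592186044416 → NEW=0, ERR=466580156309861/17592186044416
(5,2): OLD=1322746299219185/8796093022208 → NEW=255, ERR=-920257421443855/8796093022208
(5,3): OLD=25187078937183145/281474976710656 → NEW=0, ERR=25187078937183145/281474976710656
(6,0): OLD=12168385805414415/281474976710656 → NEW=0, ERR=12168385805414415/281474976710656
(6,1): OLD=481149791627968601/4503599627370496 → NEW=0, ERR=481149791627968601/4503599627370496
(6,2): OLD=11491928294316474655/72057594037927936 → NEW=255, ERR=-6882758185355149025/72057594037927936
(6,3): OLD=143695023113633133785/1152921504606846976 → NEW=0, ERR=143695023113633133785/1152921504606846976
Row 0: .#..
Row 1: #.##
Row 2: ...#
Row 3: #.#.
Row 4: .#..
Row 5: #.#.
Row 6: ..#.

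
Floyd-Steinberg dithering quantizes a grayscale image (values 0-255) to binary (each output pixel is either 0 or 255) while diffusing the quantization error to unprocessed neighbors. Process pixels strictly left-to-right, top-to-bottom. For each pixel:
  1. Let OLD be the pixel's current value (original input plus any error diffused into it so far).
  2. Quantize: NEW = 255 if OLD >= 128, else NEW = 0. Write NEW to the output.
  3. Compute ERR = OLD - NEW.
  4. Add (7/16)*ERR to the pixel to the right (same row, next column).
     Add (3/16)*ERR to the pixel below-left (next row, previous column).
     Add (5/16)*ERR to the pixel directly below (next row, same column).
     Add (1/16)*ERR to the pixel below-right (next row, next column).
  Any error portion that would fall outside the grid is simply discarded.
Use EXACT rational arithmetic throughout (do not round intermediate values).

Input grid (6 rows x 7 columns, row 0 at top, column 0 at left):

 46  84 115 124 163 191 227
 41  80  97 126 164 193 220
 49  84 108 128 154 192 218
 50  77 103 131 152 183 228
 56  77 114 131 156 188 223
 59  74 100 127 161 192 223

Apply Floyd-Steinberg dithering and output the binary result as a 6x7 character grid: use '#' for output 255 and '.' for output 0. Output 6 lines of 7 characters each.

Answer: ..#.###
.#.#.##
...#.##
.#.##.#
..#.###
.#.#.##

Derivation:
(0,0): OLD=46 → NEW=0, ERR=46
(0,1): OLD=833/8 → NEW=0, ERR=833/8
(0,2): OLD=20551/128 → NEW=255, ERR=-12089/128
(0,3): OLD=169329/2048 → NEW=0, ERR=169329/2048
(0,4): OLD=6526487/32768 → NEW=255, ERR=-1829353/32768
(0,5): OLD=87333537/524288 → NEW=255, ERR=-46359903/524288
(0,6): OLD=1579694695/8388608 → NEW=255, ERR=-559400345/8388608
(1,0): OLD=9587/128 → NEW=0, ERR=9587/128
(1,1): OLD=133605/1024 → NEW=255, ERR=-127515/1024
(1,2): OLD=1147401/32768 → NEW=0, ERR=1147401/32768
(1,3): OLD=19763893/131072 → NEW=255, ERR=-13659467/131072
(1,4): OLD=751186911/8388608 → NEW=0, ERR=751186911/8388608
(1,5): OLD=12653511119/67108864 → NEW=255, ERR=-4459249201/67108864
(1,6): OLD=176698375489/1073741824 → NEW=255, ERR=-97105789631/1073741824
(2,0): OLD=803751/16384 → NEW=0, ERR=803751/16384
(2,1): OLD=40786781/524288 → NEW=0, ERR=40786781/524288
(2,2): OLD=1054067927/8388608 → NEW=0, ERR=1054067927/8388608
(2,3): OLD=11367305311/67108864 → NEW=255, ERR=-5745455009/67108864
(2,4): OLD=67407068783/536870912 → NEW=0, ERR=67407068783/536870912
(2,5): OLD=3690328465925/17179869184 → NEW=255, ERR=-690538175995/17179869184
(2,6): OLD=46179585515891/274877906944 → NEW=255, ERR=-23914280754829/274877906944
(3,0): OLD=670390903/8388608 → NEW=0, ERR=670390903/8388608
(3,1): OLD=10932084075/67108864 → NEW=255, ERR=-6180676245/67108864
(3,2): OLD=48738867089/536870912 → NEW=0, ERR=48738867089/536870912
(3,3): OLD=376579213623/2147483648 → NEW=255, ERR=-171029116617/2147483648
(3,4): OLD=39446491319927/274877906944 → NEW=255, ERR=-30647374950793/274877906944
(3,5): OLD=248918704874645/2199023255552 → NEW=0, ERR=248918704874645/2199023255552
(3,6): OLD=8719507653655691/35184372088832 → NEW=255, ERR=-252507228996469/35184372088832
(4,0): OLD=68403149529/1073741824 → NEW=0, ERR=68403149529/1073741824
(4,1): OLD=1685461112389/17179869184 → NEW=0, ERR=1685461112389/17179869184
(4,2): OLD=45245575995051/274877906944 → NEW=255, ERR=-24848290275669/274877906944
(4,3): OLD=112879800743625/2199023255552 → NEW=0, ERR=112879800743625/2199023255552
(4,4): OLD=2812323976119787/17592186044416 → NEW=255, ERR=-1673683465206293/17592186044416
(4,5): OLD=97636133439599243/562949953421312 → NEW=255, ERR=-45916104682835317/562949953421312
(4,6): OLD=1730715311155585597/9007199254740992 → NEW=255, ERR=-566120498803367363/9007199254740992
(5,0): OLD=26746431809183/274877906944 → NEW=0, ERR=26746431809183/274877906944
(5,1): OLD=295241844464757/2199023255552 → NEW=255, ERR=-265509085701003/2199023255552
(5,2): OLD=610160211283043/17592186044416 → NEW=0, ERR=610160211283043/17592186044416
(5,3): OLD=18961147288858959/140737488355328 → NEW=255, ERR=-16926912241749681/140737488355328
(5,4): OLD=599565097753163813/9007199254740992 → NEW=0, ERR=599565097753163813/9007199254740992
(5,5): OLD=12819247994806962325/72057594037927936 → NEW=255, ERR=-5555438484864661355/72057594037927936
(5,6): OLD=189691344781736631067/1152921504606846976 → NEW=255, ERR=-104303638893009347813/1152921504606846976
Row 0: ..#.###
Row 1: .#.#.##
Row 2: ...#.##
Row 3: .#.##.#
Row 4: ..#.###
Row 5: .#.#.##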